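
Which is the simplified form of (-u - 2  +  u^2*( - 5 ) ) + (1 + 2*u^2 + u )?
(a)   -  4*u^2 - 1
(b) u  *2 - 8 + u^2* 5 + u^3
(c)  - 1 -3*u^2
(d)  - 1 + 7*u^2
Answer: c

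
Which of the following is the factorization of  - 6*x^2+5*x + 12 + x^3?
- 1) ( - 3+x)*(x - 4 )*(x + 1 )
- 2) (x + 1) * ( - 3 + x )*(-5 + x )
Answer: 1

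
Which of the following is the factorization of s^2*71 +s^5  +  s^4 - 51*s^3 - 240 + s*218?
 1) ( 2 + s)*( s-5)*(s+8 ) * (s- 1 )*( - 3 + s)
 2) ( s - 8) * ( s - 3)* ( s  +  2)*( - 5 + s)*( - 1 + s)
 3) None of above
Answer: 1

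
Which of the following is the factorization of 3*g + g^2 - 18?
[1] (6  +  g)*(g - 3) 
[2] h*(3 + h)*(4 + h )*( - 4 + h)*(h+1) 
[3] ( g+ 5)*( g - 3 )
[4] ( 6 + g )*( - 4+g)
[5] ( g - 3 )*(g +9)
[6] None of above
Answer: 1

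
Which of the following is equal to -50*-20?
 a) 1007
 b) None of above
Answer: b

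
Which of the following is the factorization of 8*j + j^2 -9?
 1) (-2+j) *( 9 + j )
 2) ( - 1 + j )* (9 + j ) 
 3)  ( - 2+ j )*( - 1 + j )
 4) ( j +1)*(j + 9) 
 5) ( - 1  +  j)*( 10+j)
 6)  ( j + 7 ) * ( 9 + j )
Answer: 2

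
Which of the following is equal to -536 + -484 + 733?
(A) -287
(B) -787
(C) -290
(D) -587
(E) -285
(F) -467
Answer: A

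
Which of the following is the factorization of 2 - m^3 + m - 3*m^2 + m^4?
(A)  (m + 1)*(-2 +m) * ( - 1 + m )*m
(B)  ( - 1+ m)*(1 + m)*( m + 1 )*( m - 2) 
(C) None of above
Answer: B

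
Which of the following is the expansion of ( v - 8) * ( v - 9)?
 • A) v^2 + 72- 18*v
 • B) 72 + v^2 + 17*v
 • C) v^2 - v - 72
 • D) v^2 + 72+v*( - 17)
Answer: D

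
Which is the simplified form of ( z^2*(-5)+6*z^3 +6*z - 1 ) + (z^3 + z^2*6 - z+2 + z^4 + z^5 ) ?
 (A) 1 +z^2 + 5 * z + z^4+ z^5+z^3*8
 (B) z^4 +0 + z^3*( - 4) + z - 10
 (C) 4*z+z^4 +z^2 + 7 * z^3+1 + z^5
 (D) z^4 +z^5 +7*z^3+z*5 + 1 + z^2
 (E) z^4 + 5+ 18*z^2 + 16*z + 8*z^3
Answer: D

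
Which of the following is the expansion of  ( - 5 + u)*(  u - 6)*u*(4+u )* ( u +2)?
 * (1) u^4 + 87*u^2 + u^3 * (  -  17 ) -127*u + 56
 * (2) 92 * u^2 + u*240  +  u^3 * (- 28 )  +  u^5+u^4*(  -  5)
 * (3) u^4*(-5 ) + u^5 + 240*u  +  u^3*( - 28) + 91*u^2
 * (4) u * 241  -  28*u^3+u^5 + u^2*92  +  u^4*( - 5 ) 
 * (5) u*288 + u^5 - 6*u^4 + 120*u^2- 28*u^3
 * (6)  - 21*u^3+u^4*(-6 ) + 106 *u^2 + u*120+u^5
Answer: 2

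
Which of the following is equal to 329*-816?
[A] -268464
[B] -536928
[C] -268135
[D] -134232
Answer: A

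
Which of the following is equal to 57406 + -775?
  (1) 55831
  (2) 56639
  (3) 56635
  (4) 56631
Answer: 4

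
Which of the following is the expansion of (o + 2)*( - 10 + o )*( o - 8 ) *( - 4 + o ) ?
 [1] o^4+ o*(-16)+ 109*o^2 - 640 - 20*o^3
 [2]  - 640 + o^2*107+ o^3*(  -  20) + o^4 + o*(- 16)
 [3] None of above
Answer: 3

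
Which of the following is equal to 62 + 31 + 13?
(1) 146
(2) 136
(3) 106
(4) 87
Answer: 3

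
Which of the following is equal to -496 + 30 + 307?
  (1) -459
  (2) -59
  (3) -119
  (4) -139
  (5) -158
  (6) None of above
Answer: 6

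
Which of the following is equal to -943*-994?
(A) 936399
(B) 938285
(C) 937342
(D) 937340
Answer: C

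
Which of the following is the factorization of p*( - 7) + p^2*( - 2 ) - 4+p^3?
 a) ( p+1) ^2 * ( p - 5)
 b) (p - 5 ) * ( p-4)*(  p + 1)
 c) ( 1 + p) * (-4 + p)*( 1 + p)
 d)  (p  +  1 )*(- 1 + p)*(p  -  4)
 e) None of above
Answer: c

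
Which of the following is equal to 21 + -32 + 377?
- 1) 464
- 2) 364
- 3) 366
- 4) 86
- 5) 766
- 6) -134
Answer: 3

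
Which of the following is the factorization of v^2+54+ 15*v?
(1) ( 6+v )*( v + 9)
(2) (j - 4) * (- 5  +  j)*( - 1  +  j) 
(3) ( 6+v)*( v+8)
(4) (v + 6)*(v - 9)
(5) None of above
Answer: 1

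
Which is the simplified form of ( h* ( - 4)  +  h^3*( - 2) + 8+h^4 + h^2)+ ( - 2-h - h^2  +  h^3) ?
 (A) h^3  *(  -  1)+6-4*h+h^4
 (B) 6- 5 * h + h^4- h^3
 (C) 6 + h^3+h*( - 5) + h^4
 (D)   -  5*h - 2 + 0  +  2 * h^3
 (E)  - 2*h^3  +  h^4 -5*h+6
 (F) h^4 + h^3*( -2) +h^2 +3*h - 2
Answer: B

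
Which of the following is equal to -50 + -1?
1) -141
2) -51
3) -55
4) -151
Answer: 2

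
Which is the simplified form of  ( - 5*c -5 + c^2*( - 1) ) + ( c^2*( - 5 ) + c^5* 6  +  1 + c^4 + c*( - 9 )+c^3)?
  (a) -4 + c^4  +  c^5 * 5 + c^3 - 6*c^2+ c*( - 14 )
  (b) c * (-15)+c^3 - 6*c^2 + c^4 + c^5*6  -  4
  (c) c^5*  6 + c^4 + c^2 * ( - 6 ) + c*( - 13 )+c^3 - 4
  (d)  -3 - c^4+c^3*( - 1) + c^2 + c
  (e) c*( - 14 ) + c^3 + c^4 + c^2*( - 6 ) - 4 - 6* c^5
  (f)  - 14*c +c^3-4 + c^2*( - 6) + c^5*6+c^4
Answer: f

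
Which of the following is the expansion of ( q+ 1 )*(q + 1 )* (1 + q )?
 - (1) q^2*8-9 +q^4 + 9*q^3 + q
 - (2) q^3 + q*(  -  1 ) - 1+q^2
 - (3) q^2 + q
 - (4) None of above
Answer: 4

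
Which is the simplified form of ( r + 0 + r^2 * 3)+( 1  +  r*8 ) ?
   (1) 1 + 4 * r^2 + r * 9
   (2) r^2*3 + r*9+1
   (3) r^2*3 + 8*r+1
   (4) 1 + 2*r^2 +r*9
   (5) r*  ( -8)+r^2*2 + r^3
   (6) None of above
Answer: 2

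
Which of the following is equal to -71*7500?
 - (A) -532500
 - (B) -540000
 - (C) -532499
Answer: A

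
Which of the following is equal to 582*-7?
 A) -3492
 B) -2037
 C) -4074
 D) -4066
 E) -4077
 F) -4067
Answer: C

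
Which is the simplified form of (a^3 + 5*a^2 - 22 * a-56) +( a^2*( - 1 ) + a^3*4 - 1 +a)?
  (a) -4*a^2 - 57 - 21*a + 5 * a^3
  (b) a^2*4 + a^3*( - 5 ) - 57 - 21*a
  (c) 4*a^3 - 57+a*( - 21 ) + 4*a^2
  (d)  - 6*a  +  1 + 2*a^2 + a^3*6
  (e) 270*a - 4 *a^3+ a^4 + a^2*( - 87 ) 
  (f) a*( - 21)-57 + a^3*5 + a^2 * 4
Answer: f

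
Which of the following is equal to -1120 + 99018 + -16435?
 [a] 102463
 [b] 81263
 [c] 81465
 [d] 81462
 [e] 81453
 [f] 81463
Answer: f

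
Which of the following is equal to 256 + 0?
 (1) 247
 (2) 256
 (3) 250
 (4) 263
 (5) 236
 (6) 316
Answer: 2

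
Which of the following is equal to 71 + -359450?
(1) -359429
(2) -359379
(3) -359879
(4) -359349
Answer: 2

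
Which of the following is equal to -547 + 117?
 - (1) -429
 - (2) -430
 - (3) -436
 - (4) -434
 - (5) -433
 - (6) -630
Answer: 2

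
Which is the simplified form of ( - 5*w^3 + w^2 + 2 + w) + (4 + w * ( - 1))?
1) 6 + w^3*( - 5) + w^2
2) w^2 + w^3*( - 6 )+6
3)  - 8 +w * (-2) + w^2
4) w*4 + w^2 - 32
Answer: 1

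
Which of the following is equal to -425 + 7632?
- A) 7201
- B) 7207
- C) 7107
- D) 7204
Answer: B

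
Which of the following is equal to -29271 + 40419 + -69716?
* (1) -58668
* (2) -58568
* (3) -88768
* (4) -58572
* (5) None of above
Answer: 2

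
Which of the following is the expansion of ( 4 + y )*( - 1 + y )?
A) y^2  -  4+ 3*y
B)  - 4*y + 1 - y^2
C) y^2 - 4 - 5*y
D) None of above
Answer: A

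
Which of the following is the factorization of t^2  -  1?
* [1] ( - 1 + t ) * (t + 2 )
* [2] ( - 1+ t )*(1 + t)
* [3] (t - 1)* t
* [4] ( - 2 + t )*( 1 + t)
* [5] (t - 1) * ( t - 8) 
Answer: 2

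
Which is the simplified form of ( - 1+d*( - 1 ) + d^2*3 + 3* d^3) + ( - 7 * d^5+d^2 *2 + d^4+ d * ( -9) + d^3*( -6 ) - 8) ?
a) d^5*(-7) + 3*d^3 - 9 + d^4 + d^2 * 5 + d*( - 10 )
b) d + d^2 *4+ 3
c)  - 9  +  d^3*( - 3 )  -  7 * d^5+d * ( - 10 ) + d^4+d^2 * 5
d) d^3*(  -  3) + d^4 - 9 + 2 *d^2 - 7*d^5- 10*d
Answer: c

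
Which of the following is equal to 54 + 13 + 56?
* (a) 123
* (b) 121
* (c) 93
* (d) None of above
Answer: a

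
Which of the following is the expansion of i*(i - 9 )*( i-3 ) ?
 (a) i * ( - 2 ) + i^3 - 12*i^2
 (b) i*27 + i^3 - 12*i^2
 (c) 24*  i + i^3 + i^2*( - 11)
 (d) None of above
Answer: b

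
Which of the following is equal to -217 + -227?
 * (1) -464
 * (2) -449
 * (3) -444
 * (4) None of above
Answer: 3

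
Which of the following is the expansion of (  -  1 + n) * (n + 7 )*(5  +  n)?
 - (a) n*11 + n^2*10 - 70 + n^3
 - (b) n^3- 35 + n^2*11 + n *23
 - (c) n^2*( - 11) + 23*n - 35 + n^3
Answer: b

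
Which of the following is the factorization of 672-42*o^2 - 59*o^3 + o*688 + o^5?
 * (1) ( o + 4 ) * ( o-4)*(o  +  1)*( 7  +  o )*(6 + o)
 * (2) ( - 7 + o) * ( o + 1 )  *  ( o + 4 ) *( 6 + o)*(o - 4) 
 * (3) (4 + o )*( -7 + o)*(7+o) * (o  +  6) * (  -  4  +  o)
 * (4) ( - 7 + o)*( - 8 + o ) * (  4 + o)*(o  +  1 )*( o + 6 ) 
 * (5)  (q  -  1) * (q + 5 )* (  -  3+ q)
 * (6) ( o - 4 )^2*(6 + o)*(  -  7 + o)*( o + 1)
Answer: 2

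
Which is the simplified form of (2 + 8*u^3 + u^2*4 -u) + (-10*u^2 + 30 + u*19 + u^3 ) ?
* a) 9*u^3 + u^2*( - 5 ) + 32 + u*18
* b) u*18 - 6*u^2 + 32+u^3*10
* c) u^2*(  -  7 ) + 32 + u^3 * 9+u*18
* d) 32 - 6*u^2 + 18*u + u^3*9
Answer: d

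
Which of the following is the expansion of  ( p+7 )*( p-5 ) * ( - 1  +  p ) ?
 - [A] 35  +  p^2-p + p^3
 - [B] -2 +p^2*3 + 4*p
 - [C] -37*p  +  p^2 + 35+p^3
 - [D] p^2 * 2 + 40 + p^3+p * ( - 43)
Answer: C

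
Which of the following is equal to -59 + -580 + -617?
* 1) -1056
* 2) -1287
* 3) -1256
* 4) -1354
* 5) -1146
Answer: 3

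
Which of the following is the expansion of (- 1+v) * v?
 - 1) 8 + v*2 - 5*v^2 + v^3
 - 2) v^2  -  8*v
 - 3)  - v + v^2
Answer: 3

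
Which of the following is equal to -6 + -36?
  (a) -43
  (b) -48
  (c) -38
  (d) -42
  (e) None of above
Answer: d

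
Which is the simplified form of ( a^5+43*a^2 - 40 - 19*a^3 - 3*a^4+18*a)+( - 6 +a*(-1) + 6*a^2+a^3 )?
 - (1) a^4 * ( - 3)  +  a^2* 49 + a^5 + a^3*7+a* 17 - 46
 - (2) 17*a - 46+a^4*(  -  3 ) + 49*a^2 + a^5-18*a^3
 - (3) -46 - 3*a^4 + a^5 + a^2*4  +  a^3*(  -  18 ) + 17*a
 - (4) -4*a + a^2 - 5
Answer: 2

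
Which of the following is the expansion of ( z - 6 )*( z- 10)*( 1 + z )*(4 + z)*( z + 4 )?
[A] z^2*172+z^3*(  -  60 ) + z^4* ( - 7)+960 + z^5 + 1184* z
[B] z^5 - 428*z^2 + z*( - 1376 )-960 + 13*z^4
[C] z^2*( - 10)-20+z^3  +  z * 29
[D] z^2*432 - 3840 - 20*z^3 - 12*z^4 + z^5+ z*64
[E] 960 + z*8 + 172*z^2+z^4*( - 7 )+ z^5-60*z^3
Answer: A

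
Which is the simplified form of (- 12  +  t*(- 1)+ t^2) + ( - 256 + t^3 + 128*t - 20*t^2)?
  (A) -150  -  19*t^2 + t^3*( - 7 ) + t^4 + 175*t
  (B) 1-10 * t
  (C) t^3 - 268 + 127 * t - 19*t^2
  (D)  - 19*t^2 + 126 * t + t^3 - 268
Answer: C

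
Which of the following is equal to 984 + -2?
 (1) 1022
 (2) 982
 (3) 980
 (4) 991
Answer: 2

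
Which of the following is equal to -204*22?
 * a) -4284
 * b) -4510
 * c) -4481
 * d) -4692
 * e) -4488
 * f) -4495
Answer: e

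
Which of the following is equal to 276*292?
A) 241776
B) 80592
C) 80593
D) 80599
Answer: B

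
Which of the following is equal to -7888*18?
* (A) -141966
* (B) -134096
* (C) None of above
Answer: C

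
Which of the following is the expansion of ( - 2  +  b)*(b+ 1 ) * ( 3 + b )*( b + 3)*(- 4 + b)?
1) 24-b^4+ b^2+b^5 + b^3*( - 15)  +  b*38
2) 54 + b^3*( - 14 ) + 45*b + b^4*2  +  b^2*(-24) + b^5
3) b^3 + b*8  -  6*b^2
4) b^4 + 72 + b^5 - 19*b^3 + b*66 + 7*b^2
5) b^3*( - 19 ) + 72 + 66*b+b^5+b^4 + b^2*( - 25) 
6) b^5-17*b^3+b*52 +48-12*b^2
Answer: 5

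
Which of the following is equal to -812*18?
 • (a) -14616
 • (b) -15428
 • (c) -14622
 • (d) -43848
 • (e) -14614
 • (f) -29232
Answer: a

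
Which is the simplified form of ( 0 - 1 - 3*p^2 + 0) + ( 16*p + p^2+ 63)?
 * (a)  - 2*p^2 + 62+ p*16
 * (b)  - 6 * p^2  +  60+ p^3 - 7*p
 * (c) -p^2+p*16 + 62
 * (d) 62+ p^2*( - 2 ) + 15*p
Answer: a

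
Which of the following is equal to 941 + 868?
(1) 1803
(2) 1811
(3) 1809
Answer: 3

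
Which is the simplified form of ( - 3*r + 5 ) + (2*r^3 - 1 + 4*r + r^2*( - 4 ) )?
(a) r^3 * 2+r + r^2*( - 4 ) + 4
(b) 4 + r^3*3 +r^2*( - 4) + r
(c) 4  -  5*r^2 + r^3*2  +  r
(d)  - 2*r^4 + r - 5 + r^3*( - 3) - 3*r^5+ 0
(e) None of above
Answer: a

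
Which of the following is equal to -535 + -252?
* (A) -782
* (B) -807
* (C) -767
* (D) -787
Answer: D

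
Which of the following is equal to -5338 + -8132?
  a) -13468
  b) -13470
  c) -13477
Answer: b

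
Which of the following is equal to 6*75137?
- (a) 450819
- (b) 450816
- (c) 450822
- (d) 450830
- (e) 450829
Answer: c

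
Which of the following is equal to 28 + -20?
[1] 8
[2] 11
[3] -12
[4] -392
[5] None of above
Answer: 1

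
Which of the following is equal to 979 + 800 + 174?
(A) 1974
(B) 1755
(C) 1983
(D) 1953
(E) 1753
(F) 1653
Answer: D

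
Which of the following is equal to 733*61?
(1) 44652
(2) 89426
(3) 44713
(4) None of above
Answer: 3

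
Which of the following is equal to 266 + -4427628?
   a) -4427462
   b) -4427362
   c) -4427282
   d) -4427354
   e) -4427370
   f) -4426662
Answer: b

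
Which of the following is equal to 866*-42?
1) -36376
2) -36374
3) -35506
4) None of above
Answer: 4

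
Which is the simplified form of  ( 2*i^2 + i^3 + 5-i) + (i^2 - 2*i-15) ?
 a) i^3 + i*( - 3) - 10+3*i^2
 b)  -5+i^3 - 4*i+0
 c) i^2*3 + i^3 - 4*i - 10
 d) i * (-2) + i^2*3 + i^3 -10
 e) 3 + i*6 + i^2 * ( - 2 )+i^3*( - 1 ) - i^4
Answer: a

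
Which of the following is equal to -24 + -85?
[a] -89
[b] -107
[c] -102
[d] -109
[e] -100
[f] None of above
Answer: d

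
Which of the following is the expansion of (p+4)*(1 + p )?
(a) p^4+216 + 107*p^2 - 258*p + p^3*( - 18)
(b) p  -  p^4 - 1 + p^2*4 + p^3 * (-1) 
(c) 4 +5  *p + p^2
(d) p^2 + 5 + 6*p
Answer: c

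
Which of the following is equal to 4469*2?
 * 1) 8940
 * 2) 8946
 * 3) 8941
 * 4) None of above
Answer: 4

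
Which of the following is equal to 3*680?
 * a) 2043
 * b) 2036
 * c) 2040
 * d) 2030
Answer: c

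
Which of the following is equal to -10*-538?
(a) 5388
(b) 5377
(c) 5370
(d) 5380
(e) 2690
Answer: d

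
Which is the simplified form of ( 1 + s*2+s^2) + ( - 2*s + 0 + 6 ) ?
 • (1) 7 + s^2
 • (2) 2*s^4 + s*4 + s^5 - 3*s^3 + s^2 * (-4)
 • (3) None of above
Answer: 1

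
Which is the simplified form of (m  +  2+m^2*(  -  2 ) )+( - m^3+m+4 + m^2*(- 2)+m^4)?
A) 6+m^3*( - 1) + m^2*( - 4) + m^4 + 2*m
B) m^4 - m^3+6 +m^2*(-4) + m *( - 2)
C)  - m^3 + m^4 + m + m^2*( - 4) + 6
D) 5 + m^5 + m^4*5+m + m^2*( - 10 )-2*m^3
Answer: A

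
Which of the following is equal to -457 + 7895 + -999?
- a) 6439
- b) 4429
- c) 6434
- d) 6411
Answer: a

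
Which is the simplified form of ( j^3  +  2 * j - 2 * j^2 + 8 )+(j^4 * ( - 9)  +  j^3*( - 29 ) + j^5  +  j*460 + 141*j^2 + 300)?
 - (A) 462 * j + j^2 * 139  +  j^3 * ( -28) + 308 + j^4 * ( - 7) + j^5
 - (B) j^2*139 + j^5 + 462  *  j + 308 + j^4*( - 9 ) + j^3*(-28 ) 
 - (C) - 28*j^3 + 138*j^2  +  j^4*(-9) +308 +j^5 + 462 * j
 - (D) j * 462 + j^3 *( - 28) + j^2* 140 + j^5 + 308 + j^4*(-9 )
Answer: B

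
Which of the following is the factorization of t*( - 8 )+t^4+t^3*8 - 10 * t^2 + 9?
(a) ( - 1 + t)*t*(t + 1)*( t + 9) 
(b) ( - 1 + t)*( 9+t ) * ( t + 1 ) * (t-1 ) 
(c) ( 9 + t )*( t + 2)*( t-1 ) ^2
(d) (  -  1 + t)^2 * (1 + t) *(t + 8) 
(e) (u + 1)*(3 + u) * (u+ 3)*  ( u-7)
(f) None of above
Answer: b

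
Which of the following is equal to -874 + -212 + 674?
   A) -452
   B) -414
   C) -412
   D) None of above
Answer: C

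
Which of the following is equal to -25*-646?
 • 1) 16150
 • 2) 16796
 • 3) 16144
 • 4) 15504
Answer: 1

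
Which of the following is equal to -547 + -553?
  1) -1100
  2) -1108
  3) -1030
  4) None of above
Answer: 1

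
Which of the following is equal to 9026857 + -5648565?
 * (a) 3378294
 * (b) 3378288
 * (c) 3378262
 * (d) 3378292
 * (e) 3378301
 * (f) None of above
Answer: d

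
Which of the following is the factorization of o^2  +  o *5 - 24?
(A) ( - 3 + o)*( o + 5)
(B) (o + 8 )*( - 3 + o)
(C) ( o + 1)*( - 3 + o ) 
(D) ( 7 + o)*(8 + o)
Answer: B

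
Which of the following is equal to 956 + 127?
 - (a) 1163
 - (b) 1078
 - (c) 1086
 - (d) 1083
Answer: d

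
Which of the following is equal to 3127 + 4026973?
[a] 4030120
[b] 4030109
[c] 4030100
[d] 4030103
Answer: c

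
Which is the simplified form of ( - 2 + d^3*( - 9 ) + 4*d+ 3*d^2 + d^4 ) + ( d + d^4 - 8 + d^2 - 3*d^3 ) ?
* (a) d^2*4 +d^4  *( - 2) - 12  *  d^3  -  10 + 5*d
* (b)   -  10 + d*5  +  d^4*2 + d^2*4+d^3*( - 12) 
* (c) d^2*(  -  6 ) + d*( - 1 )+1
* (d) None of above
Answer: b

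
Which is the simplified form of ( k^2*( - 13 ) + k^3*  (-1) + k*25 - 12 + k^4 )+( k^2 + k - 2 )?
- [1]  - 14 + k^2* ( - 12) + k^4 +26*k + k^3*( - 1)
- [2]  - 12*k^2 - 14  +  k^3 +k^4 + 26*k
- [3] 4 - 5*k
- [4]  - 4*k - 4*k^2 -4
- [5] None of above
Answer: 1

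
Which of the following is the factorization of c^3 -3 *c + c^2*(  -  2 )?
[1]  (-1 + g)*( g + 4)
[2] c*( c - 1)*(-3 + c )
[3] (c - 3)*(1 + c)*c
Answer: 3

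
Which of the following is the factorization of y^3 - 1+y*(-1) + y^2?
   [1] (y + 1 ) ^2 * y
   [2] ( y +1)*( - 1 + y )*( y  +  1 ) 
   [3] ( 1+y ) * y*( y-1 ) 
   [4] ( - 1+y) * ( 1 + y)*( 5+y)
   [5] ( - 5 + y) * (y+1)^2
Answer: 2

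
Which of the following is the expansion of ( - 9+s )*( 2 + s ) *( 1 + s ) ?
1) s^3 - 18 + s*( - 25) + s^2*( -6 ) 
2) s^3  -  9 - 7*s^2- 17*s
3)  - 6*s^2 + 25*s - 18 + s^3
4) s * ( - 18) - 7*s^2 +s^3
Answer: 1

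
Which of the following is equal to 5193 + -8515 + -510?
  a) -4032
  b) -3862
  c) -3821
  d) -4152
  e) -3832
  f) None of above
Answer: e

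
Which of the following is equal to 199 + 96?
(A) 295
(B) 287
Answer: A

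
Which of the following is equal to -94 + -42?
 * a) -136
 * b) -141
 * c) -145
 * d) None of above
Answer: a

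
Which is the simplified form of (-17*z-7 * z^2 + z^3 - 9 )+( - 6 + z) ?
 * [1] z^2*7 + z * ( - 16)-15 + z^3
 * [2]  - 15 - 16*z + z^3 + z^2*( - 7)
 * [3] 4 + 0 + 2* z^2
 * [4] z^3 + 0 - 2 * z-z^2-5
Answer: 2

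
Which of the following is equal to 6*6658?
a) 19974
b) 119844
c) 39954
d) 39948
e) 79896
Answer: d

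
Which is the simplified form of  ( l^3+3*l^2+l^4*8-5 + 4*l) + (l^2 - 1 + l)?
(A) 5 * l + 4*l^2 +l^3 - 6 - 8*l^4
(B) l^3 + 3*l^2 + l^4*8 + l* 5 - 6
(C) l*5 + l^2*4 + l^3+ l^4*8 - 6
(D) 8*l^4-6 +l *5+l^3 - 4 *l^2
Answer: C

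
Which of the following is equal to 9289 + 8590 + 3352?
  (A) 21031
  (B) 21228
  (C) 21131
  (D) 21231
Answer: D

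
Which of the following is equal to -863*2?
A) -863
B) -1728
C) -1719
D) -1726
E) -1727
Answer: D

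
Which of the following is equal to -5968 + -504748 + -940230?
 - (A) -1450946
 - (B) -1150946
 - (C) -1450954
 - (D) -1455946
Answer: A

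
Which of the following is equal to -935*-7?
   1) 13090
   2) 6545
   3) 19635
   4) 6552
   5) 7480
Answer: 2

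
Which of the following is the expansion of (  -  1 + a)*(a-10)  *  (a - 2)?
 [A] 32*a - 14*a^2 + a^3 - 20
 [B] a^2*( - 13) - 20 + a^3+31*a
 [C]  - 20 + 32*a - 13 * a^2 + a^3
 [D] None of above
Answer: C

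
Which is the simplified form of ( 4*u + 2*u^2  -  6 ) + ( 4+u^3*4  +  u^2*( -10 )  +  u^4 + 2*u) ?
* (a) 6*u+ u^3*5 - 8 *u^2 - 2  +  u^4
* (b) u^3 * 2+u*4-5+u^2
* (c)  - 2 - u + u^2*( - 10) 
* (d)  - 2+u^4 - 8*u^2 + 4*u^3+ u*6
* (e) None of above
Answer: d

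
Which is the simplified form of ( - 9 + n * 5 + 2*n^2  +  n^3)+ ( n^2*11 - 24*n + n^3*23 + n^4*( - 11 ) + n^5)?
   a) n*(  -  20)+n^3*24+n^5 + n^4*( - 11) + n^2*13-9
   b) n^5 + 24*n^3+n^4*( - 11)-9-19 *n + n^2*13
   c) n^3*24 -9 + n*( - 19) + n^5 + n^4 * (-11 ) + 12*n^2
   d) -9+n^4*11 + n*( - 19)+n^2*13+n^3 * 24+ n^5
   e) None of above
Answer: b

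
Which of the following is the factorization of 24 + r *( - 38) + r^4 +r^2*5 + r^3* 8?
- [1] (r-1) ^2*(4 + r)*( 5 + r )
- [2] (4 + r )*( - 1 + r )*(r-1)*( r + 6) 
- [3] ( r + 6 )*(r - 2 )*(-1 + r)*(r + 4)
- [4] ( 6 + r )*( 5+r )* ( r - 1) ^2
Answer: 2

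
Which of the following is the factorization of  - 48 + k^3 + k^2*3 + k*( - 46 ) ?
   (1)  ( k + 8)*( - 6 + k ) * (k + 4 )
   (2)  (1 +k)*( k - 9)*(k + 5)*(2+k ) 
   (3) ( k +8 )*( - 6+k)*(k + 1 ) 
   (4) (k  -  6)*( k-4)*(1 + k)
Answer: 3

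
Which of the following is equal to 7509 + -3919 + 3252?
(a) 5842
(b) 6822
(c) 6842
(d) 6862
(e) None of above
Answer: c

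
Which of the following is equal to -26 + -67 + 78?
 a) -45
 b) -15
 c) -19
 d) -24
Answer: b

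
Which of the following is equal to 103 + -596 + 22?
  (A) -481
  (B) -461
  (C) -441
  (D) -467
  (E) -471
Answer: E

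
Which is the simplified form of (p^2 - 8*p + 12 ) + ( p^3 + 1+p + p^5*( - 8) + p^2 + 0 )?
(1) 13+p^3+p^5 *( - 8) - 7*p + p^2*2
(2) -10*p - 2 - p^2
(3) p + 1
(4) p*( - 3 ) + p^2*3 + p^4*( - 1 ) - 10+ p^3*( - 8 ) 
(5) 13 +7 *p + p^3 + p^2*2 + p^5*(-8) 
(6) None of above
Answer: 1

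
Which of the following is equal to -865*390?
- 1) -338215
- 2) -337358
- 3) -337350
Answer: 3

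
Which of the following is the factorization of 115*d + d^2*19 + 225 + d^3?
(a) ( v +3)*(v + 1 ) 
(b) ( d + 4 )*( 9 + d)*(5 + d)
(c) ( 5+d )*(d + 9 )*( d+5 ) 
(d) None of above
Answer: c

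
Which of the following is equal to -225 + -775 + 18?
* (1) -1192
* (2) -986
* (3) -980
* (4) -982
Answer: 4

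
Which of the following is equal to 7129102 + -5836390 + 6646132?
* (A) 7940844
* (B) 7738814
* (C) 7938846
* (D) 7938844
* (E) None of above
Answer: D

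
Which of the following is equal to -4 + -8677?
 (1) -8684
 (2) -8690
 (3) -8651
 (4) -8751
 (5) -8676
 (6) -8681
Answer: 6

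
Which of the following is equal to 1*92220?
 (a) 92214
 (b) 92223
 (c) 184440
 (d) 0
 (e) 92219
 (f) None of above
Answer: f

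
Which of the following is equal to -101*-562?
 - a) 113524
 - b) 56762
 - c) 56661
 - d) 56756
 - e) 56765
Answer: b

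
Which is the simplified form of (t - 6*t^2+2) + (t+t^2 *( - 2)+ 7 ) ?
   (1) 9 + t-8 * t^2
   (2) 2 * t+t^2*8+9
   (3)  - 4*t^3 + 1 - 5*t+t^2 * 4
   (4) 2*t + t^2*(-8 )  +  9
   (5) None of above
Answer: 4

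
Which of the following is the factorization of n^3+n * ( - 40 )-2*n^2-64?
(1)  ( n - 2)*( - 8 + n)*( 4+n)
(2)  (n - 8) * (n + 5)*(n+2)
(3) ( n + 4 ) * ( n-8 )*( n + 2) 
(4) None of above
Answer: 3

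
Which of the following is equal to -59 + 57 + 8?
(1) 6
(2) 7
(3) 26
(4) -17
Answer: 1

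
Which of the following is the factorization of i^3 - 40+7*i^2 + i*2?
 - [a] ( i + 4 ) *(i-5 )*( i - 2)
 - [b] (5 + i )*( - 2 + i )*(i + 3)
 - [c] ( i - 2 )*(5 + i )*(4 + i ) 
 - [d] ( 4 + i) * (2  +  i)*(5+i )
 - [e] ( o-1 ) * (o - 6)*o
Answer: c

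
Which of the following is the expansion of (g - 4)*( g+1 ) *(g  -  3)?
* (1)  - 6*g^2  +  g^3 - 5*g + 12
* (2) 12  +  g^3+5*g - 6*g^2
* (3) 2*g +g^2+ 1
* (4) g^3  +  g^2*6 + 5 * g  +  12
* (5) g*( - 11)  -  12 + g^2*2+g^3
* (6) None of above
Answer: 2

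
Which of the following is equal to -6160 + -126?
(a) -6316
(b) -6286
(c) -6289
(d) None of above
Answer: b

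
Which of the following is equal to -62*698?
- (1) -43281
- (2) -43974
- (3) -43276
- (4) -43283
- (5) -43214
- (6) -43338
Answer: 3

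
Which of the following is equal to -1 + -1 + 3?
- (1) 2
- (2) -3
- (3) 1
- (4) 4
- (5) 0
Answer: 3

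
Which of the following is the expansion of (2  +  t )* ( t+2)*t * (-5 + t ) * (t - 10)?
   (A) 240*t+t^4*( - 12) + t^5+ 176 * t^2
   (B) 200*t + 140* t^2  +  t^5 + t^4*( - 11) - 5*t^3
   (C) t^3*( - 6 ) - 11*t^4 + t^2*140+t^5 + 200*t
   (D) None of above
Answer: C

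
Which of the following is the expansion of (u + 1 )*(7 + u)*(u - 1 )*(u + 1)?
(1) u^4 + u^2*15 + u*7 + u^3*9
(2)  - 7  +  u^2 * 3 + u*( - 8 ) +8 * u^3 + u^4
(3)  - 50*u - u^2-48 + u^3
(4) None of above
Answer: 4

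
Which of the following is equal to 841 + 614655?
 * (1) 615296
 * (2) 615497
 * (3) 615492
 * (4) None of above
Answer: 4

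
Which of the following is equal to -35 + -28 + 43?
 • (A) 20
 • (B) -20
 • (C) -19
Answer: B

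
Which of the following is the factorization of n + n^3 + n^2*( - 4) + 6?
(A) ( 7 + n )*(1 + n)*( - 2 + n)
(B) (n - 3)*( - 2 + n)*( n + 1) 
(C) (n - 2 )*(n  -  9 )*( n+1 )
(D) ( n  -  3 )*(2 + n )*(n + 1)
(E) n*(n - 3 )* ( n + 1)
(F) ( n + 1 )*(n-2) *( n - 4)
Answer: B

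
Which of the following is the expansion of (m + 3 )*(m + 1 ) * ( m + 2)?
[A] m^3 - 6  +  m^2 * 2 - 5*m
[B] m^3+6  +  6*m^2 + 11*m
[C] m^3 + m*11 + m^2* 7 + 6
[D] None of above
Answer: B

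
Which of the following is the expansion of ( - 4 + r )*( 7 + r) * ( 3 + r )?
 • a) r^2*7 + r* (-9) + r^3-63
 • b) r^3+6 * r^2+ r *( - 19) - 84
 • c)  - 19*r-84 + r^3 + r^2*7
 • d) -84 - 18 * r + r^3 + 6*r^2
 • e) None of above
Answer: b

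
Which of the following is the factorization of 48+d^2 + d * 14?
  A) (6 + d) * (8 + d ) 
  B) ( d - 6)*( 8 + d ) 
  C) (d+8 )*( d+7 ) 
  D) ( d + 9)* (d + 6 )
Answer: A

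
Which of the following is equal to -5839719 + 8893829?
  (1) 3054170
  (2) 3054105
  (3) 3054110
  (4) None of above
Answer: 3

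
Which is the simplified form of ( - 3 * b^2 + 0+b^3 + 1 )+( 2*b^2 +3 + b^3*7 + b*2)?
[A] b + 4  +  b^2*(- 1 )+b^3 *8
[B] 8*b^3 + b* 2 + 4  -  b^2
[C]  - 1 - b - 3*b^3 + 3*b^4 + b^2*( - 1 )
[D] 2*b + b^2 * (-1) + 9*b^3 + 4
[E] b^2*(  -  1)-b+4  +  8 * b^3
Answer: B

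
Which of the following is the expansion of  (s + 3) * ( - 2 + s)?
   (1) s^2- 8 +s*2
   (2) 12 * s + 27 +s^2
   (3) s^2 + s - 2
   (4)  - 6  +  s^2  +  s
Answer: 4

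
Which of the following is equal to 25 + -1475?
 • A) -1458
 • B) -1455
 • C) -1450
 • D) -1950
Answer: C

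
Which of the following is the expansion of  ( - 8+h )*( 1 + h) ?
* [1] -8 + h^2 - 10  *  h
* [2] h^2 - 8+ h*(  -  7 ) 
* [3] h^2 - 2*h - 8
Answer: 2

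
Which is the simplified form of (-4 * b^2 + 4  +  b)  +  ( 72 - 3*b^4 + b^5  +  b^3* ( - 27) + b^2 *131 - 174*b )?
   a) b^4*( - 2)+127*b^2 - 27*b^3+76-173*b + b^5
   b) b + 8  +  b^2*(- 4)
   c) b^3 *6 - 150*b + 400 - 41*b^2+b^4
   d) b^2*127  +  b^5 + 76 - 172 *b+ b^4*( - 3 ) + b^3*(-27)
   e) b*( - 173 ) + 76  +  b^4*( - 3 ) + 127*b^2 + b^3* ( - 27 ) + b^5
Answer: e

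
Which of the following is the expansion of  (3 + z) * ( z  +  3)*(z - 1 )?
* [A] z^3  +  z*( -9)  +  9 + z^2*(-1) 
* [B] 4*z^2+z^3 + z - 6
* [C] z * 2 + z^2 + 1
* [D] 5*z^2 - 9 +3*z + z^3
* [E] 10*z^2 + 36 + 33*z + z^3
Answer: D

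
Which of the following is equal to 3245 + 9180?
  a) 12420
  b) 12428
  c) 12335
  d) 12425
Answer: d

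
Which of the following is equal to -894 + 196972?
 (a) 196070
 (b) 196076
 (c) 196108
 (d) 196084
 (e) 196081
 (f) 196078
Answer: f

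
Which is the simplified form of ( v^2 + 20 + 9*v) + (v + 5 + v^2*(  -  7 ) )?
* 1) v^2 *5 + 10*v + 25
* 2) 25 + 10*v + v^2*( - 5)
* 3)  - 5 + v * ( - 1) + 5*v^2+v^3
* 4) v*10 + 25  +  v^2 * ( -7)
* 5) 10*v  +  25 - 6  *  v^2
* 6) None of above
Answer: 5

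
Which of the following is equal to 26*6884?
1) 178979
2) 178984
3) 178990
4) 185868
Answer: 2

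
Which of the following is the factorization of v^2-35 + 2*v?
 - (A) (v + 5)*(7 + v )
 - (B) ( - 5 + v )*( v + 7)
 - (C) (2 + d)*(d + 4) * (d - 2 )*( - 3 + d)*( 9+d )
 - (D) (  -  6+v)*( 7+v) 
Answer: B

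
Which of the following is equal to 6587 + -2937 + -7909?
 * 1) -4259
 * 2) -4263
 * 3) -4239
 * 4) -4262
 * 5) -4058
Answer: 1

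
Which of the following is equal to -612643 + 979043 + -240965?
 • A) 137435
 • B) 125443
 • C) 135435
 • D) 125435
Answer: D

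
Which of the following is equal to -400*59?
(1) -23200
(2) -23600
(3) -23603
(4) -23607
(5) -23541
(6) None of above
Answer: 2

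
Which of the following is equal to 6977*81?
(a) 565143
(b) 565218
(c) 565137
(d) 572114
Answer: c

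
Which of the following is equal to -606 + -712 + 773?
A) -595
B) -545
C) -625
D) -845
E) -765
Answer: B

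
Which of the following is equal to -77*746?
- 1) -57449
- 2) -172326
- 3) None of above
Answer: 3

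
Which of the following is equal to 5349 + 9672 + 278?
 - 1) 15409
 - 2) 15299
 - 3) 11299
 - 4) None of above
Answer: 2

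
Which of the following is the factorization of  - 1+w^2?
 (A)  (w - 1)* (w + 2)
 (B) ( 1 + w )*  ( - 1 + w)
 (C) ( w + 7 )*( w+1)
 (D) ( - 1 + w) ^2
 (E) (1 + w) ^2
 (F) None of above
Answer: B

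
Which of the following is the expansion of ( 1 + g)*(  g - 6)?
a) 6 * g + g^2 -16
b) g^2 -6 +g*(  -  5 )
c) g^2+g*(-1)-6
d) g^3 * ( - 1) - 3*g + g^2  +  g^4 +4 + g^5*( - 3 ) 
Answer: b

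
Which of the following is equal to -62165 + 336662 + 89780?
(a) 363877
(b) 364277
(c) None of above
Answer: b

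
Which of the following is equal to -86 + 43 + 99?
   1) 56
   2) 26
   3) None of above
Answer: 1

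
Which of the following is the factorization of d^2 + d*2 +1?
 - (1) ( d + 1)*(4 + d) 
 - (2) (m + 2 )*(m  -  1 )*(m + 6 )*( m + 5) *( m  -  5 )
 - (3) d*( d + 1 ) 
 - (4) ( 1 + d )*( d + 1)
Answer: 4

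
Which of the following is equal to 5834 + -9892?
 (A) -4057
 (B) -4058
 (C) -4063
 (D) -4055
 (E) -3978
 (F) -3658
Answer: B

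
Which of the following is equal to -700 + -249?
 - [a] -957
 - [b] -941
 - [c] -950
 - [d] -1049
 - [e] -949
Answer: e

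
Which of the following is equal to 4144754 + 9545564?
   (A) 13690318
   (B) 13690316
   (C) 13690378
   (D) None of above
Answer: A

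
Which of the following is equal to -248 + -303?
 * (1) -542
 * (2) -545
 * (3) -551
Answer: 3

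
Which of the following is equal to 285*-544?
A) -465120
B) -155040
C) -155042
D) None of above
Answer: B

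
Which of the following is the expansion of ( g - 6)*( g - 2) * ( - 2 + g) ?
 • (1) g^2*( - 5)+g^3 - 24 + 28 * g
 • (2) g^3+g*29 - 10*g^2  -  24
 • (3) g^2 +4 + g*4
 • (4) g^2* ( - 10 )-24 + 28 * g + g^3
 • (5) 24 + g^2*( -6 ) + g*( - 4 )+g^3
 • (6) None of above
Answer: 4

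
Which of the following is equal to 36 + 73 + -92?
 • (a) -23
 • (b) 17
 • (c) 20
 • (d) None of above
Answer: b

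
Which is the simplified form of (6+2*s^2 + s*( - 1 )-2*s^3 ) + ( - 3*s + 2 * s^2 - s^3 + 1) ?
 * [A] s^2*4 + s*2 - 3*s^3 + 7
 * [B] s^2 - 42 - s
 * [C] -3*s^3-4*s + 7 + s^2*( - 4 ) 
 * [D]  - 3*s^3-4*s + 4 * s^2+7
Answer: D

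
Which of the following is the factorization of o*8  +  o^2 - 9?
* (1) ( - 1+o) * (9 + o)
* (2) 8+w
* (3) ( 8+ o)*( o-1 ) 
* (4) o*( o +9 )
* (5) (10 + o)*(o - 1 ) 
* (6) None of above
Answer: 1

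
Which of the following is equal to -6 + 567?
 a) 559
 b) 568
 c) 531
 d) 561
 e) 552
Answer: d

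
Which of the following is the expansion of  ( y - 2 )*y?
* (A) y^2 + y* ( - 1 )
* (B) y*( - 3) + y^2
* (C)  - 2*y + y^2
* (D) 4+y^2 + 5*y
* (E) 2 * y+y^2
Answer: C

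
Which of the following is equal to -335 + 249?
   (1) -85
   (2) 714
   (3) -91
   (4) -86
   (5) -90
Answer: 4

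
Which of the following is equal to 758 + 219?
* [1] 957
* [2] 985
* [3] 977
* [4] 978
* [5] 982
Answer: 3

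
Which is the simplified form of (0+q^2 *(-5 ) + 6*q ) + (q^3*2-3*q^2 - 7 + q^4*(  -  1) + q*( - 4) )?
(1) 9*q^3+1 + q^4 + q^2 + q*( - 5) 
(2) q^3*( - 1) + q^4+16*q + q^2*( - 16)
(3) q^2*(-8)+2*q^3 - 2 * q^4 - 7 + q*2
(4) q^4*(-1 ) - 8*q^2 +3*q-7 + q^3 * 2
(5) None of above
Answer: 5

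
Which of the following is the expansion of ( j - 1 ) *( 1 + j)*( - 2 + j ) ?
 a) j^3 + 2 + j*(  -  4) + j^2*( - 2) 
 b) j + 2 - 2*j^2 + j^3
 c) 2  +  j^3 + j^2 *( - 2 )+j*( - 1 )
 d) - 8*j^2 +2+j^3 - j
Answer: c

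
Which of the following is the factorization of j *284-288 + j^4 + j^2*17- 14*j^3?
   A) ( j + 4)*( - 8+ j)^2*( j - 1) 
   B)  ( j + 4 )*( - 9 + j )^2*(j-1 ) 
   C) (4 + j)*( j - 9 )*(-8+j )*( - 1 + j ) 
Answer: C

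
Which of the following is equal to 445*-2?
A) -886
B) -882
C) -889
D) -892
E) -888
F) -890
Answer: F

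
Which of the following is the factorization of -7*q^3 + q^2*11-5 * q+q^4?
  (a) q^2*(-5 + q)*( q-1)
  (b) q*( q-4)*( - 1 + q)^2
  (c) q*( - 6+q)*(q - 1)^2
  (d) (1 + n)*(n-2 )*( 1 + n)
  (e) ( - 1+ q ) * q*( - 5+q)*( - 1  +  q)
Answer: e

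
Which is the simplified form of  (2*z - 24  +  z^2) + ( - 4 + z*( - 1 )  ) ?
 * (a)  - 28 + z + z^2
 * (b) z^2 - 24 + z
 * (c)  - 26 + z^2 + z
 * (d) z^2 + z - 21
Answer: a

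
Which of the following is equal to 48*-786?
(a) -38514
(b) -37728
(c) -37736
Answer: b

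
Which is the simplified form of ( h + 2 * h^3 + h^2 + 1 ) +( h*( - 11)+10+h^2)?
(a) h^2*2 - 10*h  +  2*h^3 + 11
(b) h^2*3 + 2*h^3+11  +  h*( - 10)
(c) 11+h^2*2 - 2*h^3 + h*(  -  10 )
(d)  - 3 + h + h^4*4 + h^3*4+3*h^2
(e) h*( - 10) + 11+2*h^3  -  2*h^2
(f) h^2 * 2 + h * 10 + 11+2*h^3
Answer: a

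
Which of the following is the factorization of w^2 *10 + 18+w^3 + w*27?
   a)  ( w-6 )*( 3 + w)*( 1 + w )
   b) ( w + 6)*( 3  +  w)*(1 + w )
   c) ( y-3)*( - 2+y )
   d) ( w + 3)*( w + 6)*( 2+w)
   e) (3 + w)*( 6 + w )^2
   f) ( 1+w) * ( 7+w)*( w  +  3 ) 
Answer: b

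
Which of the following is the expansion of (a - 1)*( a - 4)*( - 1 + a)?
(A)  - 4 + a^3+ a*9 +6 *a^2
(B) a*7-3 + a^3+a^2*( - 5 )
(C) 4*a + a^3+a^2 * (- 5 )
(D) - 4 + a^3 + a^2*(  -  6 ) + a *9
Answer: D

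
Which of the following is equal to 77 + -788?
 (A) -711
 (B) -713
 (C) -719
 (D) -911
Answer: A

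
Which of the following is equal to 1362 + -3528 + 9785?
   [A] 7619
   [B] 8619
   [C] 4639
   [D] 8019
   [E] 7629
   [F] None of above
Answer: A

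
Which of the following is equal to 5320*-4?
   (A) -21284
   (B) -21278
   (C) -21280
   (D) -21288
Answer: C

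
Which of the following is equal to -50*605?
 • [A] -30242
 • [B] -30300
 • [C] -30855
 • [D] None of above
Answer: D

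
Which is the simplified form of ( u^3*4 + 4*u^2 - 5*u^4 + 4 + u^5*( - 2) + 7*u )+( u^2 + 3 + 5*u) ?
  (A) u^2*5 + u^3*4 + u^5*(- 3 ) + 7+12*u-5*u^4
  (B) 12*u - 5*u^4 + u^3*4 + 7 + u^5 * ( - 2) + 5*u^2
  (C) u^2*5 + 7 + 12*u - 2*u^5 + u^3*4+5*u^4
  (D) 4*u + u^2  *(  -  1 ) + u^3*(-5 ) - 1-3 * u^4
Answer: B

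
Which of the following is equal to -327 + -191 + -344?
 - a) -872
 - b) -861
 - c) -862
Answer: c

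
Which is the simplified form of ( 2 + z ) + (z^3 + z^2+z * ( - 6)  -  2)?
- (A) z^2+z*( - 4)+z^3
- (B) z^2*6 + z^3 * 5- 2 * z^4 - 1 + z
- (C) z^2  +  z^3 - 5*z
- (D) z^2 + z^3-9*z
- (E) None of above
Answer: C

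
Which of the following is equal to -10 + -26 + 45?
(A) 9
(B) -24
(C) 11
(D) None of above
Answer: A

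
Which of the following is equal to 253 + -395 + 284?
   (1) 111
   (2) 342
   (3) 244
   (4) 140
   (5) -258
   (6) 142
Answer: 6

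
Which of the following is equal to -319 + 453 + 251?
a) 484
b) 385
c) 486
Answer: b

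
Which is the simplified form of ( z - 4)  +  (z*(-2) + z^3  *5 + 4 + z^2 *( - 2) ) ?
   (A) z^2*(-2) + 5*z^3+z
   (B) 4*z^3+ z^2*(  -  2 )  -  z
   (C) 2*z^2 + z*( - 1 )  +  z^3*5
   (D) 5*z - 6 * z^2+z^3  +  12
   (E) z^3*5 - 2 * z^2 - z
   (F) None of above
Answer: E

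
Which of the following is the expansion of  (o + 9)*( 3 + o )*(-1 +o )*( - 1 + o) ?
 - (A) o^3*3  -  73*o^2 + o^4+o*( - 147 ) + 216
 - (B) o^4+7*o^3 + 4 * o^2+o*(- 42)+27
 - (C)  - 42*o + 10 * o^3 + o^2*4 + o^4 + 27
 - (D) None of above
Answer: C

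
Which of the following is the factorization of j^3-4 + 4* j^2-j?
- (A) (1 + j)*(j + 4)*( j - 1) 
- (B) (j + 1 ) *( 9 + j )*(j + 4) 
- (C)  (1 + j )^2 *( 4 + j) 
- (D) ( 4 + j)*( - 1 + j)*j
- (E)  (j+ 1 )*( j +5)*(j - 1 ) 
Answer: A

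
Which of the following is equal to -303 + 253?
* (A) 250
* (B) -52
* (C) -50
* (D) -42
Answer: C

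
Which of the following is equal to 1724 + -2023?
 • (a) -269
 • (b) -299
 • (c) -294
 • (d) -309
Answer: b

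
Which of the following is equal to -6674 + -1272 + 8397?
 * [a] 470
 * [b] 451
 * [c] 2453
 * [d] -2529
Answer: b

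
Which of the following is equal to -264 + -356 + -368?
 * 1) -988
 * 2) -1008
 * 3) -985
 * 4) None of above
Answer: 1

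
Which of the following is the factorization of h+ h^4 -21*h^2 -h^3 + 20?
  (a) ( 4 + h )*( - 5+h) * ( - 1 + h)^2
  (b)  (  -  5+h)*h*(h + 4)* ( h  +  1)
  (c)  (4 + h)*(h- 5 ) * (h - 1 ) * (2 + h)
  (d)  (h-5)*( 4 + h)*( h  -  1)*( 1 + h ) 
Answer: d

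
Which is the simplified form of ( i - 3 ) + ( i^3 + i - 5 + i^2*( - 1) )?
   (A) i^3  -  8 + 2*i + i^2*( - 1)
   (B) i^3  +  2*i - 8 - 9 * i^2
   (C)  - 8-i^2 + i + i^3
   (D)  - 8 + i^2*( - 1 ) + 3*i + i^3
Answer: A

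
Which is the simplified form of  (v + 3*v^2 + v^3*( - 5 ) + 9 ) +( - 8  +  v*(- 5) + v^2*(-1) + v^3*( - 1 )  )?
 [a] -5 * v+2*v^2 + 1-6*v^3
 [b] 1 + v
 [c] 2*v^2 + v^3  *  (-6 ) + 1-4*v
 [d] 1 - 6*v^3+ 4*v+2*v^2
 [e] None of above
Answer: c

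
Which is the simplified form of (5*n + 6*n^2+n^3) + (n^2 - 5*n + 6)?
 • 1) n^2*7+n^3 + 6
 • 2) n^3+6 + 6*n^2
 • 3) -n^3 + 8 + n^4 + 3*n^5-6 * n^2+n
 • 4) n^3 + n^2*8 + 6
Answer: 1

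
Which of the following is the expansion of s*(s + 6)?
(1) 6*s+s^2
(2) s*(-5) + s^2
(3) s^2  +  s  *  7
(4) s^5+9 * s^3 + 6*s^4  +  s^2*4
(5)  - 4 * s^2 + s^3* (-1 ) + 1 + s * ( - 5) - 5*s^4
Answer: 1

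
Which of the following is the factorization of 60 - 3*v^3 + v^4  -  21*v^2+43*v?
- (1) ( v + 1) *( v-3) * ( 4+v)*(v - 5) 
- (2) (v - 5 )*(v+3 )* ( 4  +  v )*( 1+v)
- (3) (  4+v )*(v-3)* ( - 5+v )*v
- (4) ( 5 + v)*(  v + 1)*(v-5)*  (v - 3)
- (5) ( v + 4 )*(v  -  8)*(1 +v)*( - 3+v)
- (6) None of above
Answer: 1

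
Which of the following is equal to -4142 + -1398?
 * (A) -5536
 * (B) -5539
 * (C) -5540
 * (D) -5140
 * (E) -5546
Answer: C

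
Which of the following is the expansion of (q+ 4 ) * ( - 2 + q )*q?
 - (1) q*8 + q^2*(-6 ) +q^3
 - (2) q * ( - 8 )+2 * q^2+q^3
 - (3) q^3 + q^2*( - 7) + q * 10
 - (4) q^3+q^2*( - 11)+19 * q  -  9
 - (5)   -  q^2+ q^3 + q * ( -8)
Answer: 2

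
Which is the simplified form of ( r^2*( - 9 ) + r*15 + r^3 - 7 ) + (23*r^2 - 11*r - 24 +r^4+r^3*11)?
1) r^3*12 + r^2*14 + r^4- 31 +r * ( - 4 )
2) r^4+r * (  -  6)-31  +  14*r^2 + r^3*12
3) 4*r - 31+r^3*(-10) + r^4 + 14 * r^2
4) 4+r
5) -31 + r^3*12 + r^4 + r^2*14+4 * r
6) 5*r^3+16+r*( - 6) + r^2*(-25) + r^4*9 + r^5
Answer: 5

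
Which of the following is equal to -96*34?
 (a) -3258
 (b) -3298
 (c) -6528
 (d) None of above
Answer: d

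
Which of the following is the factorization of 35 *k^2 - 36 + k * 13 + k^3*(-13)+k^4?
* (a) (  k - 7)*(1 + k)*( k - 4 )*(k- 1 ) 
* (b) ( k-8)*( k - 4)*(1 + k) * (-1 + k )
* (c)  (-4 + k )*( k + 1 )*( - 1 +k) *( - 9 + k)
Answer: c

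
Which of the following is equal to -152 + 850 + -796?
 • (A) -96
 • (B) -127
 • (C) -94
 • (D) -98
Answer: D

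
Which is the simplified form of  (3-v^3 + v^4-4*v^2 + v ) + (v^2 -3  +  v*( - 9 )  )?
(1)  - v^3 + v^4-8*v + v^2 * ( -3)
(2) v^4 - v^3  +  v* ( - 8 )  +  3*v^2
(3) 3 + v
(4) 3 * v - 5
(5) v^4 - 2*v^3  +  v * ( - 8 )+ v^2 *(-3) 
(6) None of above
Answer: 1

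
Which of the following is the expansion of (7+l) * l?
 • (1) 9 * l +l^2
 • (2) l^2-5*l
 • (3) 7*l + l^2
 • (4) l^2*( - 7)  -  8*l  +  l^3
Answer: 3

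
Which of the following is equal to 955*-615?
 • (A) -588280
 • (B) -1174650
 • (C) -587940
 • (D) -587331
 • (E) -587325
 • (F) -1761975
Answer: E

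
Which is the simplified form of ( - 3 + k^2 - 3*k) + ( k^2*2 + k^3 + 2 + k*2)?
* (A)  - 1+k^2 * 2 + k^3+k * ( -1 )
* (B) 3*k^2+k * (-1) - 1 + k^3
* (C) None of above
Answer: B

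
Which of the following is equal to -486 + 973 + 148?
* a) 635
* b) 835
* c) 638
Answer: a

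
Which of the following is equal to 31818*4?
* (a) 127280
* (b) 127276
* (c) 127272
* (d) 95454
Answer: c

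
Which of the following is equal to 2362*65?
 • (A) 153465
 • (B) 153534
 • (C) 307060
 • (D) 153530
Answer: D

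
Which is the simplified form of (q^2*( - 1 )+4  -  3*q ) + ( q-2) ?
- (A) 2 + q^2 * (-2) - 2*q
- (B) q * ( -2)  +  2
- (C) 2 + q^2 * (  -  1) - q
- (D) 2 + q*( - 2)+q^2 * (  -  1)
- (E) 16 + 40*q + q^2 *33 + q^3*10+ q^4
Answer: D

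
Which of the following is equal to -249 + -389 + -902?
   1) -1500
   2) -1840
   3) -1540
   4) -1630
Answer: 3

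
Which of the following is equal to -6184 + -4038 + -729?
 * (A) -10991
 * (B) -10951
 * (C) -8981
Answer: B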